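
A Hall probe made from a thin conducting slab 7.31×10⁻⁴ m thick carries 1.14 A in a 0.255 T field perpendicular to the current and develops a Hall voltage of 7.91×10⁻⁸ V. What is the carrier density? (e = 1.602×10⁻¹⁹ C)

From V_H = IB/(n e t), n = IB/(V_H e t).
n = (1.14)(0.255)/((7.91×10⁻⁸)(1.602×10⁻¹⁹)(7.31×10⁻⁴)) ≈ 3.14×10²⁸ m⁻³.

n ≈ 3.14×10²⁸ m⁻³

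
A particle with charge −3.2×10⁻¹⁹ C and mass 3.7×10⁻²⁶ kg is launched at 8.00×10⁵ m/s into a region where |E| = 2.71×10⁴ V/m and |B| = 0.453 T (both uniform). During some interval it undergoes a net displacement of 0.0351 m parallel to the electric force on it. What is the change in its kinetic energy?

ΔKE ≈ 3.04×10⁻¹⁶ J

The magnetic force is always ⟂ v and does no work; only the electric force changes KE.
ΔKE = F_E · d = |q|E d = (3.2×10⁻¹⁹)(2.71×10⁴)(0.0351) ≈ 3.04×10⁻¹⁶ J.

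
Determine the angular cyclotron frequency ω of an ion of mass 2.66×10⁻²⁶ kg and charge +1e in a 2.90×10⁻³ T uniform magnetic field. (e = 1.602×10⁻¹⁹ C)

ω = |q|B/m.
ω = (1.602×10⁻¹⁹)(2.90×10⁻³)/2.66×10⁻²⁶ ≈ 1.75×10⁴ rad/s.

ω ≈ 1.75×10⁴ rad/s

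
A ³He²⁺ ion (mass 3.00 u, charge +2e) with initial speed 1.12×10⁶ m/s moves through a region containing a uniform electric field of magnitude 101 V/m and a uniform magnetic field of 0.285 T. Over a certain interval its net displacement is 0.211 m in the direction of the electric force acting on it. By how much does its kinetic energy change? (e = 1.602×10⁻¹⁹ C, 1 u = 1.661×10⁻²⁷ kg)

The magnetic force is always ⟂ v and does no work; only the electric force changes KE.
ΔKE = F_E · d = |q|E d = (3.204×10⁻¹⁹)(101)(0.211) ≈ 6.83×10⁻¹⁸ J.

ΔKE ≈ 6.83×10⁻¹⁸ J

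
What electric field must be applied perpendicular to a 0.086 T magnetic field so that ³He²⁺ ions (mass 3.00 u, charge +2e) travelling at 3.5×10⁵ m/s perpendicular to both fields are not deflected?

For straight-line motion qE = qvB, so E = vB.
E = 3.5×10⁵ × 0.086 = 3.0×10⁴ V/m.

E = 3.0×10⁴ V/m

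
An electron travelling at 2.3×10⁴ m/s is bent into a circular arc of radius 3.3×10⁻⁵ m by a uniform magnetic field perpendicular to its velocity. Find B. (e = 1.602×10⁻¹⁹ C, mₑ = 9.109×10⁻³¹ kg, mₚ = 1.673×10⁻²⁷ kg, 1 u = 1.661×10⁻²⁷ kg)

B ≈ 4.0×10⁻³ T

From |q|vB = mv²/r, B = mv/(|q|r).
B = (9.109×10⁻³¹)(2.3×10⁴)/((1.602×10⁻¹⁹)(3.3×10⁻⁵)) ≈ 4.0×10⁻³ T.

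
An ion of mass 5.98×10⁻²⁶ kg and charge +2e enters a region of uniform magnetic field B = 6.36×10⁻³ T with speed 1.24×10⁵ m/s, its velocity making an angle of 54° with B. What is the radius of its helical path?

v⊥ = v sinθ = 1.24×10⁵·sin54° ≈ 1.003×10⁵ m/s.
r = m v⊥/(|q|B) = (5.98×10⁻²⁶)(1.003×10⁵)/((3.204×10⁻¹⁹)(6.36×10⁻³)) ≈ 2.94 m.

r ≈ 2.94 m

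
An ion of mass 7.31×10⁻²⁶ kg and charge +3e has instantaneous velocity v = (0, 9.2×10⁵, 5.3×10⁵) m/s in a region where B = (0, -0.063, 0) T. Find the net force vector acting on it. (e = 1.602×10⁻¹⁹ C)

F ≈ (1.60×10⁻¹⁴, 0, 0) N

v×B = (3.34×10⁴, 0, 0) N/C.
F = q v×B = (4.806×10⁻¹⁹ C)·(3.34×10⁴, 0, 0) = (1.60×10⁻¹⁴, 0, 0) N.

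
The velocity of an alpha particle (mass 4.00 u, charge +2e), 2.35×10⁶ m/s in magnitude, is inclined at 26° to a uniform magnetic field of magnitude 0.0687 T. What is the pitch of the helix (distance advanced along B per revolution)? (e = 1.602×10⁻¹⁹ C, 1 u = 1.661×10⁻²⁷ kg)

p ≈ 4.01 m

v∥ = v cosθ = 2.35×10⁶·cos26° ≈ 2.112×10⁶ m/s.
T = 2πm/(|q|B) = 2π(6.644×10⁻²⁷)/((3.204×10⁻¹⁹)(0.0687)) ≈ 1.897×10⁻⁶ s.
pitch = v∥ T = (2.112×10⁶)(1.897×10⁻⁶) ≈ 4.01 m.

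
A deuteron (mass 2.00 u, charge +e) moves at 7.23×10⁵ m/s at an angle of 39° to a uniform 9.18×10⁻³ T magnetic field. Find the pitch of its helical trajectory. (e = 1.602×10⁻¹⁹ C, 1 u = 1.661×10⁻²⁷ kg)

p ≈ 7.97 m

v∥ = v cosθ = 7.23×10⁵·cos39° ≈ 5.619×10⁵ m/s.
T = 2πm/(|q|B) = 2π(3.322×10⁻²⁷)/((1.602×10⁻¹⁹)(9.18×10⁻³)) ≈ 1.419×10⁻⁵ s.
pitch = v∥ T = (5.619×10⁵)(1.419×10⁻⁵) ≈ 7.97 m.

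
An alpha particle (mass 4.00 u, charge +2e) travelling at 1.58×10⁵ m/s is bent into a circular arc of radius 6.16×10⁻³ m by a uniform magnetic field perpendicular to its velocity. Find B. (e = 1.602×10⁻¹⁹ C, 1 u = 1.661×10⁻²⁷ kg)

From |q|vB = mv²/r, B = mv/(|q|r).
B = (6.644×10⁻²⁷)(1.58×10⁵)/((3.204×10⁻¹⁹)(6.16×10⁻³)) ≈ 0.532 T.

B ≈ 0.532 T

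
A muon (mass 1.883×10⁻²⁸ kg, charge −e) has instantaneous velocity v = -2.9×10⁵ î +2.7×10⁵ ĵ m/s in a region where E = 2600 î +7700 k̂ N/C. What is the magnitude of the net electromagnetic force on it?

|F| ≈ 1.30×10⁻¹⁵ N

Only an electric field acts, so F = qE = (−1.602×10⁻¹⁹ C)·(2600, 0, 7700) = (-4.17×10⁻¹⁶, 0, -1.23×10⁻¹⁵) N.
|F| = 1.30×10⁻¹⁵ N.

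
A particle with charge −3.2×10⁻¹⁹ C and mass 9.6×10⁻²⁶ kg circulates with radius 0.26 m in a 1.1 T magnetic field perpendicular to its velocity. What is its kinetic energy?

KE ≈ 4.4×10⁻¹⁴ J

v = |q|Br/m, then KE = ½mv² = (qBr)²/(2m).
v = (3.2×10⁻¹⁹)(1.1)(0.26)/9.6×10⁻²⁶ ≈ 9.533×10⁵ m/s.
KE = ½(9.6×10⁻²⁶)(9.533×10⁵)² ≈ 4.4×10⁻¹⁴ J.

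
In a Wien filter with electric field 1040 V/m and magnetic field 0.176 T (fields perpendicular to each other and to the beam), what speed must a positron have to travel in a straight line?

v = 5910 m/s

Straight-line motion ⇒ electric and magnetic forces cancel, so E = vB.
v = E/B = 1040/0.176 = 5910 m/s.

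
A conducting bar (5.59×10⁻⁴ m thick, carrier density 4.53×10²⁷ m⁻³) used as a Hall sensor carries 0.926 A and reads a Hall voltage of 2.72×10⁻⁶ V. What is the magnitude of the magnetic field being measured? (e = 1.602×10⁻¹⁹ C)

B ≈ 1.19 T

From V_H = IB/(n e t), B = V_H n e t / I.
B = (2.72×10⁻⁶)(4.53×10²⁷)(1.602×10⁻¹⁹)(5.59×10⁻⁴)/0.926 ≈ 1.19 T.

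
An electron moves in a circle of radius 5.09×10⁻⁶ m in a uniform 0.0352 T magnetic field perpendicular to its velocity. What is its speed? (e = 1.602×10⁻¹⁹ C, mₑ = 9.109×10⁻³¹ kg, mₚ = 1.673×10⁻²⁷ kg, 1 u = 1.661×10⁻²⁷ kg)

v ≈ 3.15×10⁴ m/s

From |q|vB = mv²/r, v = |q|Br/m.
v = (1.602×10⁻¹⁹)(0.0352)(5.09×10⁻⁶)/9.109×10⁻³¹ ≈ 3.15×10⁴ m/s.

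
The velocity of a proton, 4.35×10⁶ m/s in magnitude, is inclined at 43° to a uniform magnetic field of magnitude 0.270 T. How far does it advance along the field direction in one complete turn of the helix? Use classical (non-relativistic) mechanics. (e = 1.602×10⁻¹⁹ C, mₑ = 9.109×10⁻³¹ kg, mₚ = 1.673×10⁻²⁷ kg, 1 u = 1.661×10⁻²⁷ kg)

v∥ = v cosθ = 4.35×10⁶·cos43° ≈ 3.181×10⁶ m/s.
T = 2πm/(|q|B) = 2π(1.673×10⁻²⁷)/((1.602×10⁻¹⁹)(0.270)) ≈ 2.430×10⁻⁷ s.
pitch = v∥ T = (3.181×10⁶)(2.430×10⁻⁷) ≈ 0.773 m.

p ≈ 0.773 m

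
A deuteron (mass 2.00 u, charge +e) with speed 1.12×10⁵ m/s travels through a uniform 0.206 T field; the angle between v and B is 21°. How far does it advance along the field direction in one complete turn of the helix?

v∥ = v cosθ = 1.12×10⁵·cos21° ≈ 1.046×10⁵ m/s.
T = 2πm/(|q|B) = 2π(3.322×10⁻²⁷)/((1.602×10⁻¹⁹)(0.206)) ≈ 6.325×10⁻⁷ s.
pitch = v∥ T = (1.046×10⁵)(6.325×10⁻⁷) ≈ 0.0661 m.

p ≈ 0.0661 m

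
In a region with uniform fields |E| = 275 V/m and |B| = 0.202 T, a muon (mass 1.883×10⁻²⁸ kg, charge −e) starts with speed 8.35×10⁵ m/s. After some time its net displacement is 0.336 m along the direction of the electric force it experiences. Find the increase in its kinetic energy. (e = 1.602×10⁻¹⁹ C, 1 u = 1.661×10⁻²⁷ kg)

The magnetic force is always ⟂ v and does no work; only the electric force changes KE.
ΔKE = F_E · d = |q|E d = (1.602×10⁻¹⁹)(275)(0.336) ≈ 1.48×10⁻¹⁷ J.

ΔKE ≈ 1.48×10⁻¹⁷ J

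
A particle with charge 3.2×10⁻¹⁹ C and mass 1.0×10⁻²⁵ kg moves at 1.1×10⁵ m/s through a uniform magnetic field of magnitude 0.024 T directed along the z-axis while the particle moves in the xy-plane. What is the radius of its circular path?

The magnetic force provides the centripetal force: |q|vB = mv²/r.
r = mv/(|q|B) = (1.0×10⁻²⁵)(1.1×10⁵)/((3.2×10⁻¹⁹)(0.024)) ≈ 1.4 m.

r ≈ 1.4 m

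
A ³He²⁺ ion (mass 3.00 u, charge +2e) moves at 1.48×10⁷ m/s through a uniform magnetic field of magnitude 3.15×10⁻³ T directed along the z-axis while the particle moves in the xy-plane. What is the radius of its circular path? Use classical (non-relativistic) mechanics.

The magnetic force provides the centripetal force: |q|vB = mv²/r.
r = mv/(|q|B) = (4.983×10⁻²⁷)(1.48×10⁷)/((3.204×10⁻¹⁹)(3.15×10⁻³)) ≈ 73.1 m.

r ≈ 73.1 m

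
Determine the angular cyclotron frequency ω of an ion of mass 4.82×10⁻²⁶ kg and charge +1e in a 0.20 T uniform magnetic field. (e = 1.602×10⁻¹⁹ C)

ω ≈ 6.6×10⁵ rad/s

ω = |q|B/m.
ω = (1.602×10⁻¹⁹)(0.20)/4.82×10⁻²⁶ ≈ 6.6×10⁵ rad/s.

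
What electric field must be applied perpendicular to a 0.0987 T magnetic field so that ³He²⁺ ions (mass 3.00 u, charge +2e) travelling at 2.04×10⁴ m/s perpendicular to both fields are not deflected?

E = 2010 V/m

For straight-line motion qE = qvB, so E = vB.
E = 2.04×10⁴ × 0.0987 = 2010 V/m.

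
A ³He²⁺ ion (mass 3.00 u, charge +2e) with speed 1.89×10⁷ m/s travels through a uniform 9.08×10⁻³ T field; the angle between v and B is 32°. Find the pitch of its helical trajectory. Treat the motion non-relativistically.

v∥ = v cosθ = 1.89×10⁷·cos32° ≈ 1.603×10⁷ m/s.
T = 2πm/(|q|B) = 2π(4.983×10⁻²⁷)/((3.204×10⁻¹⁹)(9.08×10⁻³)) ≈ 1.076×10⁻⁵ s.
pitch = v∥ T = (1.603×10⁷)(1.076×10⁻⁵) ≈ 172 m.

p ≈ 172 m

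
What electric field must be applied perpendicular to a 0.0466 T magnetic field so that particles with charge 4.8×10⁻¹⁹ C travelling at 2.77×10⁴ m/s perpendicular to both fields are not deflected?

For straight-line motion qE = qvB, so E = vB.
E = 2.77×10⁴ × 0.0466 = 1290 V/m.

E = 1290 V/m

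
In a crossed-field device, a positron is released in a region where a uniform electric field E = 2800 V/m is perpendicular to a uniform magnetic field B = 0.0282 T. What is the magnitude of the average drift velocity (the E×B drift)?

The E×B drift speed is v_d = E/B.
v_d = 2800/0.0282 = 9.93×10⁴ m/s.

v_d ≈ 9.93×10⁴ m/s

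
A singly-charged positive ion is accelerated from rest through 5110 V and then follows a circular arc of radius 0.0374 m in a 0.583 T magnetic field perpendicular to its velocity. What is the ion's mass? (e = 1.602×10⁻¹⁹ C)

m ≈ 7.45×10⁻²⁷ kg

Combine |q|V = ½mv² and r = mv/(|q|B): eliminate v to get m = qB²r²/(2V).
m = (1.602×10⁻¹⁹)(0.583)²(0.0374)²/(2·5110) ≈ 7.45×10⁻²⁷ kg.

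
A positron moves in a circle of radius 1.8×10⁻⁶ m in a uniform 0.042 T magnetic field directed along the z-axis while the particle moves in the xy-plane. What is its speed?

v ≈ 1.3×10⁴ m/s

From |q|vB = mv²/r, v = |q|Br/m.
v = (1.602×10⁻¹⁹)(0.042)(1.8×10⁻⁶)/9.109×10⁻³¹ ≈ 1.3×10⁴ m/s.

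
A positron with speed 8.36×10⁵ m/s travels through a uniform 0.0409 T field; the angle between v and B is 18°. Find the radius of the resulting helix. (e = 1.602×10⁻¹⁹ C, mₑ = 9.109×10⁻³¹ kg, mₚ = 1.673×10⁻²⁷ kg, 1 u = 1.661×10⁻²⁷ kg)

r ≈ 3.59×10⁻⁵ m

v⊥ = v sinθ = 8.36×10⁵·sin18° ≈ 2.583×10⁵ m/s.
r = m v⊥/(|q|B) = (9.109×10⁻³¹)(2.583×10⁵)/((1.602×10⁻¹⁹)(0.0409)) ≈ 3.59×10⁻⁵ m.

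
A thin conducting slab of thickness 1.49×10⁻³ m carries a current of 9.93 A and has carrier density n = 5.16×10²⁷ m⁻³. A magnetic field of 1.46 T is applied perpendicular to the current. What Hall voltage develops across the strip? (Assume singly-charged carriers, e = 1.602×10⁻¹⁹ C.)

V_H ≈ 1.18×10⁻⁵ V

V_H = IB/(n e t).
V_H = (9.93)(1.46)/((5.16×10²⁷)(1.602×10⁻¹⁹)(1.49×10⁻³)) ≈ 1.18×10⁻⁵ V.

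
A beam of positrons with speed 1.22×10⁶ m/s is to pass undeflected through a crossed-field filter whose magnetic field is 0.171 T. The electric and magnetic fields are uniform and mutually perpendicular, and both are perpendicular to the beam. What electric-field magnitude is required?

E = 2.09×10⁵ V/m

For straight-line motion qE = qvB, so E = vB.
E = 1.22×10⁶ × 0.171 = 2.09×10⁵ V/m.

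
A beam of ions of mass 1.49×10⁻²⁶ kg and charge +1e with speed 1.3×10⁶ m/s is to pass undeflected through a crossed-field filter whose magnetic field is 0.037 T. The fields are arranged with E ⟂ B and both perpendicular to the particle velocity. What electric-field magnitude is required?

For straight-line motion qE = qvB, so E = vB.
E = 1.3×10⁶ × 0.037 = 4.8×10⁴ V/m.

E = 4.8×10⁴ V/m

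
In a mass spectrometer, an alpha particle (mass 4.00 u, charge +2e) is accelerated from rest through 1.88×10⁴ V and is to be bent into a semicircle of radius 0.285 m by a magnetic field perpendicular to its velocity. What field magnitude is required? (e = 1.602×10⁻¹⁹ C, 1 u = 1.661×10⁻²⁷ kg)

B ≈ 0.0980 T

v = √(2|q|V/m) = √(2·3.204×10⁻¹⁹·1.88×10⁴/6.644×10⁻²⁷) ≈ 1.347×10⁶ m/s.
B = mv/(|q|r) = (6.644×10⁻²⁷)(1.347×10⁶)/((3.204×10⁻¹⁹)(0.285)) ≈ 0.0980 T.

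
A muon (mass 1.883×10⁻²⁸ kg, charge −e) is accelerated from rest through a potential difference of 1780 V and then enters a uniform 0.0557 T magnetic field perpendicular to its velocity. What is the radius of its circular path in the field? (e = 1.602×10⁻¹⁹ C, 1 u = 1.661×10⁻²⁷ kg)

Acceleration: |q|V = ½mv² ⇒ v = √(2|q|V/m) = √(2·1.602×10⁻¹⁹·1780/1.883×10⁻²⁸) ≈ 1.740×10⁶ m/s.
In the field: r = mv/(|q|B) = (1.883×10⁻²⁸)(1.740×10⁶)/((1.602×10⁻¹⁹)(0.0557)) ≈ 0.0367 m.

r ≈ 0.0367 m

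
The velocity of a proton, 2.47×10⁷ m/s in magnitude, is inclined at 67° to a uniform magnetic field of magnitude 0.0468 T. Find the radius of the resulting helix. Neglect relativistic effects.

r ≈ 5.07 m

v⊥ = v sinθ = 2.47×10⁷·sin67° ≈ 2.274×10⁷ m/s.
r = m v⊥/(|q|B) = (1.673×10⁻²⁷)(2.274×10⁷)/((1.602×10⁻¹⁹)(0.0468)) ≈ 5.07 m.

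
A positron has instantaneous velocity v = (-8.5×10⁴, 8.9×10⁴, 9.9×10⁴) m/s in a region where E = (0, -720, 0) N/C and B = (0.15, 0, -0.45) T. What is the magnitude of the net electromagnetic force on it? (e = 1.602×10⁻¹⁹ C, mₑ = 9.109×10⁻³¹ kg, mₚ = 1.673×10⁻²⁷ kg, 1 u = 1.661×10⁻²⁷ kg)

v×B = (-4.00×10⁴, -2.34×10⁴, -1.34×10⁴) N/C.
E + v×B = (-4.00×10⁴, -2.41×10⁴, -1.34×10⁴) N/C.
F = q(E + v×B) = (1.602×10⁻¹⁹ C)·(-4.00×10⁴, -2.41×10⁴, -1.34×10⁴) = (-6.42×10⁻¹⁵, -3.86×10⁻¹⁵, -2.14×10⁻¹⁵) N.
|F| = 7.79×10⁻¹⁵ N.

|F| ≈ 7.79×10⁻¹⁵ N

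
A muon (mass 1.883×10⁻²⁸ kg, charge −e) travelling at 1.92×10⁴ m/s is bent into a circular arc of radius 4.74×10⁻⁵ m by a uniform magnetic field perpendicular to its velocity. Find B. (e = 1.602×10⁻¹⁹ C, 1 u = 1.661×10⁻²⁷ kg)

From |q|vB = mv²/r, B = mv/(|q|r).
B = (1.883×10⁻²⁸)(1.92×10⁴)/((1.602×10⁻¹⁹)(4.74×10⁻⁵)) ≈ 0.476 T.

B ≈ 0.476 T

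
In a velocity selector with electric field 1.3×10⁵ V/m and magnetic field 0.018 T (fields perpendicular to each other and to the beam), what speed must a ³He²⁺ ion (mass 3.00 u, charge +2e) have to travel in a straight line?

Zero net Lorentz force requires |qE| = |q v×B|, i.e. E = vB.
v = E/B = 1.3×10⁵/0.018 = 7.2×10⁶ m/s.

v = 7.2×10⁶ m/s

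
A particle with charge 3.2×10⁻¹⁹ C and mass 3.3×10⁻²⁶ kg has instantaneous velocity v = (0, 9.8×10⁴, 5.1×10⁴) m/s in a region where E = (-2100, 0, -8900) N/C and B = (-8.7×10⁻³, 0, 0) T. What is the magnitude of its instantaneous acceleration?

|a| ≈ 8.08×10¹⁰ m/s²

v×B = (0, -444, 853) N/C.
E + v×B = (-2100, -444, -8050) N/C.
F = q(E + v×B) = (3.2×10⁻¹⁹ C)·(-2100, -444, -8050) = (-6.72×10⁻¹⁶, -1.42×10⁻¹⁶, -2.58×10⁻¹⁵) N.
|a| = |F|/m = 2.665×10⁻¹⁵/3.3×10⁻²⁶ ≈ 8.08×10¹⁰ m/s².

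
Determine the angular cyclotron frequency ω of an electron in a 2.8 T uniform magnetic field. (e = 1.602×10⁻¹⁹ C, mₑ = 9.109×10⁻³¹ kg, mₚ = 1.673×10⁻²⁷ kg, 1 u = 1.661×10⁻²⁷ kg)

ω = |q|B/m.
ω = (1.602×10⁻¹⁹)(2.8)/9.109×10⁻³¹ ≈ 4.9×10¹¹ rad/s.

ω ≈ 4.9×10¹¹ rad/s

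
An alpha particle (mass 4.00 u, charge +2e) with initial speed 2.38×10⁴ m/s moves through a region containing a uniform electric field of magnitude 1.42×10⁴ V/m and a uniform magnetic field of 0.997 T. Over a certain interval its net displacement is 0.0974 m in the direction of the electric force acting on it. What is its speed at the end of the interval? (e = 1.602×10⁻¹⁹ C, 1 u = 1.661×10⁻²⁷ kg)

B does no work; ΔKE = |q|E d.
½mv_f² = ½mv₀² + |q|Ed = ½(6.644×10⁻²⁷)(2.38×10⁴)² + (3.204×10⁻¹⁹)(1.42×10⁴)(0.0974) ≈ 1.882×10⁻¹⁸ J + 4.431×10⁻¹⁶ J ≈ 4.450×10⁻¹⁶ J.
v_f = √(2·4.450×10⁻¹⁶/6.644×10⁻²⁷) ≈ 3.66×10⁵ m/s.

v_f ≈ 3.66×10⁵ m/s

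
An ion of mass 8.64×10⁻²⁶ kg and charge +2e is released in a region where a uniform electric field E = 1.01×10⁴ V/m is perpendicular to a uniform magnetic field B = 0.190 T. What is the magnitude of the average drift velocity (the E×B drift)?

v_d ≈ 5.32×10⁴ m/s

The steady drift has the magnetic force balancing the electric force, so v_d = E/B.
v_d = 1.01×10⁴/0.190 = 5.32×10⁴ m/s.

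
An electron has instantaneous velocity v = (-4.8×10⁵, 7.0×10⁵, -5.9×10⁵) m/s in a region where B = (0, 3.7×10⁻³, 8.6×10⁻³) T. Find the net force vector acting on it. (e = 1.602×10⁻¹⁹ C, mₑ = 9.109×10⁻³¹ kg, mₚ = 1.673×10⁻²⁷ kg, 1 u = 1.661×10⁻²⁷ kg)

v×B = (8200, 4130, -1780) N/C.
F = q v×B = (−1.602×10⁻¹⁹ C)·(8200, 4130, -1780) = (-1.31×10⁻¹⁵, -6.61×10⁻¹⁶, 2.85×10⁻¹⁶) N.

F ≈ (-1.31×10⁻¹⁵, -6.61×10⁻¹⁶, 2.85×10⁻¹⁶) N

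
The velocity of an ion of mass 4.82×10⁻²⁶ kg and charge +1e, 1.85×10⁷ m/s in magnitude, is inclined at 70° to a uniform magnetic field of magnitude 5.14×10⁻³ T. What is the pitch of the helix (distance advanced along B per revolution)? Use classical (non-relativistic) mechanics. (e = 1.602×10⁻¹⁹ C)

p ≈ 2330 m

v∥ = v cosθ = 1.85×10⁷·cos70° ≈ 6.327×10⁶ m/s.
T = 2πm/(|q|B) = 2π(4.82×10⁻²⁶)/((1.602×10⁻¹⁹)(5.14×10⁻³)) ≈ 3.678×10⁻⁴ s.
pitch = v∥ T = (6.327×10⁶)(3.678×10⁻⁴) ≈ 2330 m.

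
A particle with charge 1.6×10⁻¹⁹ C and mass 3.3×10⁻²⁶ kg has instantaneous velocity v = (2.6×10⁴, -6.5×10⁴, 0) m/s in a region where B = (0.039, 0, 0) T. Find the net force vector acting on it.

v×B = (0, 0, 2540) N/C.
F = q v×B = (1.6×10⁻¹⁹ C)·(0, 0, 2540) = (0, 0, 4.06×10⁻¹⁶) N.

F ≈ (0, 0, 4.06×10⁻¹⁶) N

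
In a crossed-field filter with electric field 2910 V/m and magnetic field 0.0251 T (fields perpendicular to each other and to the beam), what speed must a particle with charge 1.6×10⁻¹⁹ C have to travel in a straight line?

For undeflected motion the electric and magnetic forces balance: qE = qvB.
v = E/B = 2910/0.0251 = 1.16×10⁵ m/s.

v = 1.16×10⁵ m/s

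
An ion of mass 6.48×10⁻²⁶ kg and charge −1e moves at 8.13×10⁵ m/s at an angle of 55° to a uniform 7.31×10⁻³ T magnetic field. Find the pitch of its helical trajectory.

v∥ = v cosθ = 8.13×10⁵·cos55° ≈ 4.663×10⁵ m/s.
T = 2πm/(|q|B) = 2π(6.48×10⁻²⁶)/((1.602×10⁻¹⁹)(7.31×10⁻³)) ≈ 3.477×10⁻⁴ s.
pitch = v∥ T = (4.663×10⁵)(3.477×10⁻⁴) ≈ 162 m.

p ≈ 162 m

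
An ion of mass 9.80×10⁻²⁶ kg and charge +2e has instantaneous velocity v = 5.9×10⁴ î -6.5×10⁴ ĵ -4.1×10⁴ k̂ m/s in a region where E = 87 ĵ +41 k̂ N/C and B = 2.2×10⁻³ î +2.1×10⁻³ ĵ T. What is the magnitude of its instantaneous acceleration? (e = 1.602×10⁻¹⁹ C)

v×B = (86.1, -90.2, 267) N/C.
E + v×B = (86.1, -3.20, 308) N/C.
F = q(E + v×B) = (3.204×10⁻¹⁹ C)·(86.1, -3.20, 308) = (2.76×10⁻¹⁷, -1.03×10⁻¹⁸, 9.87×10⁻¹⁷) N.
|a| = |F|/m = 1.024×10⁻¹⁶/9.80×10⁻²⁶ ≈ 1.05×10⁹ m/s².

|a| ≈ 1.05×10⁹ m/s²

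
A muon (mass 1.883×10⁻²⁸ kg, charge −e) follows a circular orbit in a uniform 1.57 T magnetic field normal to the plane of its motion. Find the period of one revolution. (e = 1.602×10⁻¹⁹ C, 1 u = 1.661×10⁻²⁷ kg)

The cyclotron period depends only on m, q, B: T = 2πm/(|q|B).
T = 2π(1.883×10⁻²⁸)/((1.602×10⁻¹⁹)(1.57)) ≈ 4.70×10⁻⁹ s.

T ≈ 4.70×10⁻⁹ s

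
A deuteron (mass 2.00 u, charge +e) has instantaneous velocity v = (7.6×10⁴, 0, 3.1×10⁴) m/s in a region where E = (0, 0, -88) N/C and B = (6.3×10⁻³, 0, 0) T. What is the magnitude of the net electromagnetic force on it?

|F| ≈ 3.43×10⁻¹⁷ N

v×B = (0, 195, 0) N/C.
E + v×B = (0, 195, -88.0) N/C.
F = q(E + v×B) = (1.602×10⁻¹⁹ C)·(0, 195, -88.0) = (0, 3.13×10⁻¹⁷, -1.41×10⁻¹⁷) N.
|F| = 3.43×10⁻¹⁷ N.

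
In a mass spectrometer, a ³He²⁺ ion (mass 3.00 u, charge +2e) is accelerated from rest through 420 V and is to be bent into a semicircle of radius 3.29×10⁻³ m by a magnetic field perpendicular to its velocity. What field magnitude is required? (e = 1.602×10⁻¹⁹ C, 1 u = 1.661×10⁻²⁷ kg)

B ≈ 1.10 T

v = √(2|q|V/m) = √(2·3.204×10⁻¹⁹·420/4.983×10⁻²⁷) ≈ 2.324×10⁵ m/s.
B = mv/(|q|r) = (4.983×10⁻²⁷)(2.324×10⁵)/((3.204×10⁻¹⁹)(3.29×10⁻³)) ≈ 1.10 T.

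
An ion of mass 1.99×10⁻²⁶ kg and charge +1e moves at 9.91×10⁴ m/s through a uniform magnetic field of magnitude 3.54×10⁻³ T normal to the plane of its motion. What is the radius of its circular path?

The magnetic force provides the centripetal force: |q|vB = mv²/r.
r = mv/(|q|B) = (1.99×10⁻²⁶)(9.91×10⁴)/((1.602×10⁻¹⁹)(3.54×10⁻³)) ≈ 3.48 m.

r ≈ 3.48 m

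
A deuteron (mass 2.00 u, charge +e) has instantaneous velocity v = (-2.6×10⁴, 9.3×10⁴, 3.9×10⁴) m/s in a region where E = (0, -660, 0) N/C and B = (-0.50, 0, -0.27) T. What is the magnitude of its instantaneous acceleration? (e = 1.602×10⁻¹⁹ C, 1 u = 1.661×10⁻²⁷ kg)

|a| ≈ 2.87×10¹² m/s²

v×B = (-2.51×10⁴, -2.65×10⁴, 4.65×10⁴) N/C.
E + v×B = (-2.51×10⁴, -2.72×10⁴, 4.65×10⁴) N/C.
F = q(E + v×B) = (1.602×10⁻¹⁹ C)·(-2.51×10⁴, -2.72×10⁴, 4.65×10⁴) = (-4.02×10⁻¹⁵, -4.35×10⁻¹⁵, 7.45×10⁻¹⁵) N.
|a| = |F|/m = 9.520×10⁻¹⁵/3.322×10⁻²⁷ ≈ 2.87×10¹² m/s².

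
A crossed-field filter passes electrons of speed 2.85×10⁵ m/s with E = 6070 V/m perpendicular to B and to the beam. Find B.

B = 0.0213 T

Balance of forces in the selector: qE = qvB ⇒ B = E/v.
B = 6070/2.85×10⁵ = 0.0213 T.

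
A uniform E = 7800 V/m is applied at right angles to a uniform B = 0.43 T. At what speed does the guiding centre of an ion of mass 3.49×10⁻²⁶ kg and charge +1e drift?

v_d ≈ 1.8×10⁴ m/s

The steady drift has the magnetic force balancing the electric force, so v_d = E/B.
v_d = 7800/0.43 = 1.8×10⁴ m/s.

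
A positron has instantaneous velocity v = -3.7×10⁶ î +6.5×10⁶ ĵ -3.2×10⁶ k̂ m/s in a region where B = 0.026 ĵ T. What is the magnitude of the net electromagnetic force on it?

v×B = (8.32×10⁴, 0, -9.62×10⁴) N/C.
F = q v×B = (1.602×10⁻¹⁹ C)·(8.32×10⁴, 0, -9.62×10⁴) = (1.33×10⁻¹⁴, 0, -1.54×10⁻¹⁴) N.
|F| = 2.04×10⁻¹⁴ N.

|F| ≈ 2.04×10⁻¹⁴ N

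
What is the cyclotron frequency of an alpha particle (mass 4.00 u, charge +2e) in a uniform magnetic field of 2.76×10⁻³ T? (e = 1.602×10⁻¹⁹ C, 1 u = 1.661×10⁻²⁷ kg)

f = |q|B/(2πm).
f = (3.204×10⁻¹⁹)(2.76×10⁻³)/(2π·6.644×10⁻²⁷) ≈ 2.12×10⁴ Hz.

f ≈ 2.12×10⁴ Hz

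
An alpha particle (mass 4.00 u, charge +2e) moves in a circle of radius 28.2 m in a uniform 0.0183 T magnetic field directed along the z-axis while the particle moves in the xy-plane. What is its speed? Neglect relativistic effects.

From |q|vB = mv²/r, v = |q|Br/m.
v = (3.204×10⁻¹⁹)(0.0183)(28.2)/6.644×10⁻²⁷ ≈ 2.49×10⁷ m/s.

v ≈ 2.49×10⁷ m/s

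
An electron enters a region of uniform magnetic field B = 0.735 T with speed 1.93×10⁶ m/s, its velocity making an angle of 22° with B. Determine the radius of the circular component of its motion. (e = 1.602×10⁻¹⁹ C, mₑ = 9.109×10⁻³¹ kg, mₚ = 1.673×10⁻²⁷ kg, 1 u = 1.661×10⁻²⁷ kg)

v⊥ = v sinθ = 1.93×10⁶·sin22° ≈ 7.230×10⁵ m/s.
r = m v⊥/(|q|B) = (9.109×10⁻³¹)(7.230×10⁵)/((1.602×10⁻¹⁹)(0.735)) ≈ 5.59×10⁻⁶ m.

r ≈ 5.59×10⁻⁶ m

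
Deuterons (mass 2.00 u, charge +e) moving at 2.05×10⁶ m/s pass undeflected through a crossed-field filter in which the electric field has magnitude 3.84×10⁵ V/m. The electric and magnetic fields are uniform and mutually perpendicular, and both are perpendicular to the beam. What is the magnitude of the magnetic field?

B = 0.187 T

Balance of forces in the selector: qE = qvB ⇒ B = E/v.
B = 3.84×10⁵/2.05×10⁶ = 0.187 T.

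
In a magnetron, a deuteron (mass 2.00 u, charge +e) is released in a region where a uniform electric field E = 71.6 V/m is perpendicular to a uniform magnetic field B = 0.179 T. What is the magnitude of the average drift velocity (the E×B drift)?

The E×B drift speed is v_d = E/B.
v_d = 71.6/0.179 = 400 m/s.

v_d ≈ 400 m/s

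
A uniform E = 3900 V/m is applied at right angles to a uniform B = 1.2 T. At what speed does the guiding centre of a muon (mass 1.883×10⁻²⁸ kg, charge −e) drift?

The steady drift has the magnetic force balancing the electric force, so v_d = E/B.
v_d = 3900/1.2 = 3200 m/s.

v_d ≈ 3200 m/s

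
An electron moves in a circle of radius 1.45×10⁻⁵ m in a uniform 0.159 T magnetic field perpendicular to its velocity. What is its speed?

From |q|vB = mv²/r, v = |q|Br/m.
v = (1.602×10⁻¹⁹)(0.159)(1.45×10⁻⁵)/9.109×10⁻³¹ ≈ 4.05×10⁵ m/s.

v ≈ 4.05×10⁵ m/s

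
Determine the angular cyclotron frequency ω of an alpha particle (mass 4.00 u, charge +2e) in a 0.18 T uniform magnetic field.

ω = |q|B/m.
ω = (3.204×10⁻¹⁹)(0.18)/6.644×10⁻²⁷ ≈ 8.7×10⁶ rad/s.

ω ≈ 8.7×10⁶ rad/s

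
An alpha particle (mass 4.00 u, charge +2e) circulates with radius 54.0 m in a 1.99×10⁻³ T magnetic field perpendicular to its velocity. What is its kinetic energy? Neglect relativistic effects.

KE ≈ 8.92×10⁻¹⁴ J

v = |q|Br/m, then KE = ½mv² = (qBr)²/(2m).
v = (3.204×10⁻¹⁹)(1.99×10⁻³)(54.0)/6.644×10⁻²⁷ ≈ 5.182×10⁶ m/s.
KE = ½(6.644×10⁻²⁷)(5.182×10⁶)² ≈ 8.92×10⁻¹⁴ J.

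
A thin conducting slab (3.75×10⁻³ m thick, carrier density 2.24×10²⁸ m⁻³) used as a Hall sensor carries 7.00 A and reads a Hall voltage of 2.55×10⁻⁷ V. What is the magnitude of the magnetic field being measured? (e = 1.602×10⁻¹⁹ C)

B ≈ 0.490 T

From V_H = IB/(n e t), B = V_H n e t / I.
B = (2.55×10⁻⁷)(2.24×10²⁸)(1.602×10⁻¹⁹)(3.75×10⁻³)/7.00 ≈ 0.490 T.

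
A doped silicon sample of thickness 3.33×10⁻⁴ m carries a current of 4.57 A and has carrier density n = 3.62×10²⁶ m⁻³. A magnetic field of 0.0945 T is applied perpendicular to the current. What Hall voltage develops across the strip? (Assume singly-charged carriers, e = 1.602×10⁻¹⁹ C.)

V_H ≈ 2.24×10⁻⁵ V

V_H = IB/(n e t).
V_H = (4.57)(0.0945)/((3.62×10²⁶)(1.602×10⁻¹⁹)(3.33×10⁻⁴)) ≈ 2.24×10⁻⁵ V.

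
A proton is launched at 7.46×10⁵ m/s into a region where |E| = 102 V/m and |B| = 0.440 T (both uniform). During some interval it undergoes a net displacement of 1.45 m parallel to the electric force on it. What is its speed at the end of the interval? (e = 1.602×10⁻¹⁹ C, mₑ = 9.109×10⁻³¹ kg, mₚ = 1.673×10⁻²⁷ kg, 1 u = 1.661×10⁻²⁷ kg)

v_f ≈ 7.65×10⁵ m/s

B does no work; ΔKE = |q|E d.
½mv_f² = ½mv₀² + |q|Ed = ½(1.673×10⁻²⁷)(7.46×10⁵)² + (1.602×10⁻¹⁹)(102)(1.45) ≈ 4.655×10⁻¹⁶ J + 2.369×10⁻¹⁷ J ≈ 4.892×10⁻¹⁶ J.
v_f = √(2·4.892×10⁻¹⁶/1.673×10⁻²⁷) ≈ 7.65×10⁵ m/s.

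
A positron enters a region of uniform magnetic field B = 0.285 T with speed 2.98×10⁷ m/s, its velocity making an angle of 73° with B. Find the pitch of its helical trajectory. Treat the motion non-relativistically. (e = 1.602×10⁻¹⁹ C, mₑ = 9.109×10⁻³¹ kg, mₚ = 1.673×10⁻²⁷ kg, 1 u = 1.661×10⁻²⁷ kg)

p ≈ 1.09×10⁻³ m

v∥ = v cosθ = 2.98×10⁷·cos73° ≈ 8.713×10⁶ m/s.
T = 2πm/(|q|B) = 2π(9.109×10⁻³¹)/((1.602×10⁻¹⁹)(0.285)) ≈ 1.254×10⁻¹⁰ s.
pitch = v∥ T = (8.713×10⁶)(1.254×10⁻¹⁰) ≈ 1.09×10⁻³ m.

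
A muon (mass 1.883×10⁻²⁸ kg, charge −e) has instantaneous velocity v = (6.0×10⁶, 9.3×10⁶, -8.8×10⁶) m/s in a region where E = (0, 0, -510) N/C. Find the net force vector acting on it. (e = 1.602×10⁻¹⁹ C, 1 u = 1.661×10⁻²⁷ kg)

Only an electric field acts, so F = qE = (−1.602×10⁻¹⁹ C)·(0, 0, -510) = (0, 0, 8.17×10⁻¹⁷) N.

F ≈ (0, 0, 8.17×10⁻¹⁷) N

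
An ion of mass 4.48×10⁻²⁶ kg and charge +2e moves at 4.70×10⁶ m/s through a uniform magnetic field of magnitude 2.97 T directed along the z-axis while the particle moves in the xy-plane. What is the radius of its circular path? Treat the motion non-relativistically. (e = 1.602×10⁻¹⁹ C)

The magnetic force provides the centripetal force: |q|vB = mv²/r.
r = mv/(|q|B) = (4.48×10⁻²⁶)(4.70×10⁶)/((3.204×10⁻¹⁹)(2.97)) ≈ 0.221 m.

r ≈ 0.221 m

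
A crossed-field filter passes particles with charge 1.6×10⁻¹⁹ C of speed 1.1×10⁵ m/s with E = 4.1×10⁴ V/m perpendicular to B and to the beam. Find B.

B = 0.37 T

Balance of forces in the selector: qE = qvB ⇒ B = E/v.
B = 4.1×10⁴/1.1×10⁵ = 0.37 T.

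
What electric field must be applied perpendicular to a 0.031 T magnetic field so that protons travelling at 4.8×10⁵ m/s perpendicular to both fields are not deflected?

E = 1.5×10⁴ V/m

For straight-line motion qE = qvB, so E = vB.
E = 4.8×10⁵ × 0.031 = 1.5×10⁴ V/m.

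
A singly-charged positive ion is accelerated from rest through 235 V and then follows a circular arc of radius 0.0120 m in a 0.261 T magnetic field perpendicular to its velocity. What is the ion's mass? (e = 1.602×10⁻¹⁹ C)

m ≈ 3.34×10⁻²⁷ kg

Combine |q|V = ½mv² and r = mv/(|q|B): eliminate v to get m = qB²r²/(2V).
m = (1.602×10⁻¹⁹)(0.261)²(0.0120)²/(2·235) ≈ 3.34×10⁻²⁷ kg.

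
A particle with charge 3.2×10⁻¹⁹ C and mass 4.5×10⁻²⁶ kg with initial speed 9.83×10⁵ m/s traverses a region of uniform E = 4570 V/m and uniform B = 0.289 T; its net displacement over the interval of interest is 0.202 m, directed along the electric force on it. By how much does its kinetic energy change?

ΔKE ≈ 2.95×10⁻¹⁶ J

The magnetic force is always ⟂ v and does no work; only the electric force changes KE.
ΔKE = F_E · d = |q|E d = (3.2×10⁻¹⁹)(4570)(0.202) ≈ 2.95×10⁻¹⁶ J.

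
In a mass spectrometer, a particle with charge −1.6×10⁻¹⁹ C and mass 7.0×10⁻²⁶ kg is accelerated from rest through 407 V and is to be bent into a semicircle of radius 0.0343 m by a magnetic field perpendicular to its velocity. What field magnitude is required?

B ≈ 0.550 T

v = √(2|q|V/m) = √(2·1.6×10⁻¹⁹·407/7.0×10⁻²⁶) ≈ 4.313×10⁴ m/s.
B = mv/(|q|r) = (7.0×10⁻²⁶)(4.313×10⁴)/((1.6×10⁻¹⁹)(0.0343)) ≈ 0.550 T.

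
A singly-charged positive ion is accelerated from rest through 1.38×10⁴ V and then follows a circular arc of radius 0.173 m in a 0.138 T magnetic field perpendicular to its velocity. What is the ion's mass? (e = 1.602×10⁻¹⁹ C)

m ≈ 3.31×10⁻²⁷ kg

Combine |q|V = ½mv² and r = mv/(|q|B): eliminate v to get m = qB²r²/(2V).
m = (1.602×10⁻¹⁹)(0.138)²(0.173)²/(2·1.38×10⁴) ≈ 3.31×10⁻²⁷ kg.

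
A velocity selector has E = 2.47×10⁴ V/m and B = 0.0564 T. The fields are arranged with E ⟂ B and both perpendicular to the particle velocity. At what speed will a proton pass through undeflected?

v = 4.38×10⁵ m/s

Zero net Lorentz force requires |qE| = |q v×B|, i.e. E = vB.
v = E/B = 2.47×10⁴/0.0564 = 4.38×10⁵ m/s.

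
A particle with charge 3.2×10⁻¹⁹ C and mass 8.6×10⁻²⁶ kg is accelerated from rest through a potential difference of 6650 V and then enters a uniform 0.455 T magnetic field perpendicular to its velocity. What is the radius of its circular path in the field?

Acceleration: |q|V = ½mv² ⇒ v = √(2|q|V/m) = √(2·3.2×10⁻¹⁹·6650/8.6×10⁻²⁶) ≈ 2.225×10⁵ m/s.
In the field: r = mv/(|q|B) = (8.6×10⁻²⁶)(2.225×10⁵)/((3.2×10⁻¹⁹)(0.455)) ≈ 0.131 m.

r ≈ 0.131 m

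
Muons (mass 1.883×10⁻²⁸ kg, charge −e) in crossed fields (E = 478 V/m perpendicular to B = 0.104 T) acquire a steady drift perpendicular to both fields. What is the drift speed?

v_d ≈ 4600 m/s

The steady drift has the magnetic force balancing the electric force, so v_d = E/B.
v_d = 478/0.104 = 4600 m/s.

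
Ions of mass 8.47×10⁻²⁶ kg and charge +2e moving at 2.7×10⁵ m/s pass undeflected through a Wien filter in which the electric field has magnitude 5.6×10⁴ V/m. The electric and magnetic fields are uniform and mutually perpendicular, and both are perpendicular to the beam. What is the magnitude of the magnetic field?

B = 0.21 T

Balance of forces in the selector: qE = qvB ⇒ B = E/v.
B = 5.6×10⁴/2.7×10⁵ = 0.21 T.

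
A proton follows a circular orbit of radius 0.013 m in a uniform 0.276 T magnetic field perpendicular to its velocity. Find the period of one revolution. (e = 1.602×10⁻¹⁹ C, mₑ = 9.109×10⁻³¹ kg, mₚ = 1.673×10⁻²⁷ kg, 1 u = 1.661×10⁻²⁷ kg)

T ≈ 2.38×10⁻⁷ s

The cyclotron period depends only on m, q, B: T = 2πm/(|q|B).
T = 2π(1.673×10⁻²⁷)/((1.602×10⁻¹⁹)(0.276)) ≈ 2.38×10⁻⁷ s.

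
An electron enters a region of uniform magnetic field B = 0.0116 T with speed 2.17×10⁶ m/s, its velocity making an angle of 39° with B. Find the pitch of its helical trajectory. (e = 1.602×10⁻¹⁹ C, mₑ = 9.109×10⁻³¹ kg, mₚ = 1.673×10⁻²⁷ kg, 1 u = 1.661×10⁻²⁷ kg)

p ≈ 5.19×10⁻³ m

v∥ = v cosθ = 2.17×10⁶·cos39° ≈ 1.686×10⁶ m/s.
T = 2πm/(|q|B) = 2π(9.109×10⁻³¹)/((1.602×10⁻¹⁹)(0.0116)) ≈ 3.080×10⁻⁹ s.
pitch = v∥ T = (1.686×10⁶)(3.080×10⁻⁹) ≈ 5.19×10⁻³ m.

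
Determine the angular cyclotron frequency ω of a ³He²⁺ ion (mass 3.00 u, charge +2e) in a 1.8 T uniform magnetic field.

ω = |q|B/m.
ω = (3.204×10⁻¹⁹)(1.8)/4.983×10⁻²⁷ ≈ 1.2×10⁸ rad/s.

ω ≈ 1.2×10⁸ rad/s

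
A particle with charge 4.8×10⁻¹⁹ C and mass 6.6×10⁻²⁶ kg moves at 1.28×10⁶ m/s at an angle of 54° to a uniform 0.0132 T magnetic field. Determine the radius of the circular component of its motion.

v⊥ = v sinθ = 1.28×10⁶·sin54° ≈ 1.036×10⁶ m/s.
r = m v⊥/(|q|B) = (6.6×10⁻²⁶)(1.036×10⁶)/((4.8×10⁻¹⁹)(0.0132)) ≈ 10.8 m.

r ≈ 10.8 m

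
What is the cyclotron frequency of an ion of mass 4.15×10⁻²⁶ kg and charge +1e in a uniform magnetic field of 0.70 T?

f ≈ 4.3×10⁵ Hz

f = |q|B/(2πm).
f = (1.602×10⁻¹⁹)(0.70)/(2π·4.15×10⁻²⁶) ≈ 4.3×10⁵ Hz.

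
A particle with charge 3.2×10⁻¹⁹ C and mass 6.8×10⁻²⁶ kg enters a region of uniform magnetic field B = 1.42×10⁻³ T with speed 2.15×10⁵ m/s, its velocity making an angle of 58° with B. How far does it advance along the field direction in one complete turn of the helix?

v∥ = v cosθ = 2.15×10⁵·cos58° ≈ 1.139×10⁵ m/s.
T = 2πm/(|q|B) = 2π(6.8×10⁻²⁶)/((3.2×10⁻¹⁹)(1.42×10⁻³)) ≈ 9.403×10⁻⁴ s.
pitch = v∥ T = (1.139×10⁵)(9.403×10⁻⁴) ≈ 107 m.

p ≈ 107 m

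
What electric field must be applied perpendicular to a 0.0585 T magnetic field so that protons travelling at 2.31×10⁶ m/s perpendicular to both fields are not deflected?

E = 1.35×10⁵ V/m

For straight-line motion qE = qvB, so E = vB.
E = 2.31×10⁶ × 0.0585 = 1.35×10⁵ V/m.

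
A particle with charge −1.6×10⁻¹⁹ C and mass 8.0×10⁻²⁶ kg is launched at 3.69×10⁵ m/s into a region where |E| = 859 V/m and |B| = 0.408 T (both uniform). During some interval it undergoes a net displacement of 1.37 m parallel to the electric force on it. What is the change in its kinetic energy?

ΔKE ≈ 1.88×10⁻¹⁶ J

The magnetic force is always ⟂ v and does no work; only the electric force changes KE.
ΔKE = F_E · d = |q|E d = (1.6×10⁻¹⁹)(859)(1.37) ≈ 1.88×10⁻¹⁶ J.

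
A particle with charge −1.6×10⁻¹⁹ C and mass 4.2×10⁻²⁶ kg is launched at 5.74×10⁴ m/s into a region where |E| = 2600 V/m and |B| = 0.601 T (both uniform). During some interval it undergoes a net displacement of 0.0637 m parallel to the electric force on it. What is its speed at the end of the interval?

B does no work; ΔKE = |q|E d.
½mv_f² = ½mv₀² + |q|Ed = ½(4.2×10⁻²⁶)(5.74×10⁴)² + (1.6×10⁻¹⁹)(2600)(0.0637) ≈ 6.919×10⁻¹⁷ J + 2.650×10⁻¹⁷ J ≈ 9.569×10⁻¹⁷ J.
v_f = √(2·9.569×10⁻¹⁷/4.2×10⁻²⁶) ≈ 6.75×10⁴ m/s.

v_f ≈ 6.75×10⁴ m/s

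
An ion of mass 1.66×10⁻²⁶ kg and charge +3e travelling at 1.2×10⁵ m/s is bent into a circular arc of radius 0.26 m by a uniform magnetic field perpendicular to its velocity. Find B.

B ≈ 0.016 T

From |q|vB = mv²/r, B = mv/(|q|r).
B = (1.66×10⁻²⁶)(1.2×10⁵)/((4.806×10⁻¹⁹)(0.26)) ≈ 0.016 T.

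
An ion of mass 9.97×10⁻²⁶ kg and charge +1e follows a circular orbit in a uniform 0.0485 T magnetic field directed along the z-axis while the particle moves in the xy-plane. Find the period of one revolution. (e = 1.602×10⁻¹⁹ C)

The cyclotron period depends only on m, q, B: T = 2πm/(|q|B).
T = 2π(9.97×10⁻²⁶)/((1.602×10⁻¹⁹)(0.0485)) ≈ 8.06×10⁻⁵ s.

T ≈ 8.06×10⁻⁵ s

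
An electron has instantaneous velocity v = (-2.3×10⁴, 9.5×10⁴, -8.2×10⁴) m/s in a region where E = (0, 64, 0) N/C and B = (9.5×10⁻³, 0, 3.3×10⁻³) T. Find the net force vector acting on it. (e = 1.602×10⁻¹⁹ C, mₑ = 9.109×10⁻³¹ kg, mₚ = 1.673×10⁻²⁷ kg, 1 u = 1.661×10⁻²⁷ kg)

v×B = (314, -703, -902) N/C.
E + v×B = (314, -639, -902) N/C.
F = q(E + v×B) = (−1.602×10⁻¹⁹ C)·(314, -639, -902) = (-5.02×10⁻¹⁷, 1.02×10⁻¹⁶, 1.45×10⁻¹⁶) N.

F ≈ (-5.02×10⁻¹⁷, 1.02×10⁻¹⁶, 1.45×10⁻¹⁶) N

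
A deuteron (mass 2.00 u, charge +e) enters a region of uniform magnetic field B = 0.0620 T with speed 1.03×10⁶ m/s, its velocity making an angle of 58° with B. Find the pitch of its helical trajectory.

v∥ = v cosθ = 1.03×10⁶·cos58° ≈ 5.458×10⁵ m/s.
T = 2πm/(|q|B) = 2π(3.322×10⁻²⁷)/((1.602×10⁻¹⁹)(0.0620)) ≈ 2.101×10⁻⁶ s.
pitch = v∥ T = (5.458×10⁵)(2.101×10⁻⁶) ≈ 1.15 m.

p ≈ 1.15 m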